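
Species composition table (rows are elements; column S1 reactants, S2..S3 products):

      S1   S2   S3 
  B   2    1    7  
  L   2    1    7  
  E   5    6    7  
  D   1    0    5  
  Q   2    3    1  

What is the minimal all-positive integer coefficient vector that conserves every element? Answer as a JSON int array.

B: 5·2 = 10 | 3·1+1·7 = 10
L: 5·2 = 10 | 3·1+1·7 = 10
E: 5·5 = 25 | 3·6+1·7 = 25
D: 5·1 = 5 | 3·0+1·5 = 5
Q: 5·2 = 10 | 3·3+1·1 = 10
gcd(5,3,1) = 1

Coefficients: [5, 3, 1]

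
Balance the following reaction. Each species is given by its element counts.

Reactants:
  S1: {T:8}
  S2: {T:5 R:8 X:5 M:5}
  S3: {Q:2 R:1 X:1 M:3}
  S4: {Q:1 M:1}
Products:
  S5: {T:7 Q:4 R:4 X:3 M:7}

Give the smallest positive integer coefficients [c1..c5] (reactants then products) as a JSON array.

Coefficients: [2, 1, 4, 4, 3]

T: 2·8+1·5+4·0+4·0 = 21 | 3·7 = 21
Q: 2·0+1·0+4·2+4·1 = 12 | 3·4 = 12
R: 2·0+1·8+4·1+4·0 = 12 | 3·4 = 12
X: 2·0+1·5+4·1+4·0 = 9 | 3·3 = 9
M: 2·0+1·5+4·3+4·1 = 21 | 3·7 = 21
gcd(2,1,4,4,3) = 1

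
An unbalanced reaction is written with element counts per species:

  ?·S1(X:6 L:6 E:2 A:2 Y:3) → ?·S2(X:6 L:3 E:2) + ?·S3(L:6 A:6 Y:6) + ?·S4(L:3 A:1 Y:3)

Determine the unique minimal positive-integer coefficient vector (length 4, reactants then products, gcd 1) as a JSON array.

X: 4·6 = 24 | 4·6+1·0+2·0 = 24
L: 4·6 = 24 | 4·3+1·6+2·3 = 24
E: 4·2 = 8 | 4·2+1·0+2·0 = 8
A: 4·2 = 8 | 4·0+1·6+2·1 = 8
Y: 4·3 = 12 | 4·0+1·6+2·3 = 12
gcd(4,4,1,2) = 1

Coefficients: [4, 4, 1, 2]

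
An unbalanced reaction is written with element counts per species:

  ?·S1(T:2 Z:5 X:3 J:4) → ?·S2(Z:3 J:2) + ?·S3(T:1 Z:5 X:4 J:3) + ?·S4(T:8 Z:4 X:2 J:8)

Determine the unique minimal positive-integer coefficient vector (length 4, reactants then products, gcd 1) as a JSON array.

Coefficients: [6, 2, 4, 1]

T: 6·2 = 12 | 2·0+4·1+1·8 = 12
Z: 6·5 = 30 | 2·3+4·5+1·4 = 30
X: 6·3 = 18 | 2·0+4·4+1·2 = 18
J: 6·4 = 24 | 2·2+4·3+1·8 = 24
gcd(6,2,4,1) = 1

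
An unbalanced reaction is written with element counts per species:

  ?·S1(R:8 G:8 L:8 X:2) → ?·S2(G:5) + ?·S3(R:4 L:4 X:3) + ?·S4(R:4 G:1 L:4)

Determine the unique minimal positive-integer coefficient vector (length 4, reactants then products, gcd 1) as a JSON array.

Coefficients: [3, 4, 2, 4]

R: 3·8 = 24 | 4·0+2·4+4·4 = 24
G: 3·8 = 24 | 4·5+2·0+4·1 = 24
L: 3·8 = 24 | 4·0+2·4+4·4 = 24
X: 3·2 = 6 | 4·0+2·3+4·0 = 6
gcd(3,4,2,4) = 1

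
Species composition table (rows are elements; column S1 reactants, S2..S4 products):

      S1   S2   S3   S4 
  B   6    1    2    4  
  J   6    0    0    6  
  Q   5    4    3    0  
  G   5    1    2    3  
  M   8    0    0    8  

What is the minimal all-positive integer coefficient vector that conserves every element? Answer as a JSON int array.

B: 5·6 = 30 | 4·1+3·2+5·4 = 30
J: 5·6 = 30 | 4·0+3·0+5·6 = 30
Q: 5·5 = 25 | 4·4+3·3+5·0 = 25
G: 5·5 = 25 | 4·1+3·2+5·3 = 25
M: 5·8 = 40 | 4·0+3·0+5·8 = 40
gcd(5,4,3,5) = 1

Coefficients: [5, 4, 3, 5]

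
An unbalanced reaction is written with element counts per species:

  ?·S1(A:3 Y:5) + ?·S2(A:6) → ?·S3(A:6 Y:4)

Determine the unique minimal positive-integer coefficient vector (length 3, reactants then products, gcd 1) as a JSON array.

A: 4·3+3·6 = 30 | 5·6 = 30
Y: 4·5+3·0 = 20 | 5·4 = 20
gcd(4,3,5) = 1

Coefficients: [4, 3, 5]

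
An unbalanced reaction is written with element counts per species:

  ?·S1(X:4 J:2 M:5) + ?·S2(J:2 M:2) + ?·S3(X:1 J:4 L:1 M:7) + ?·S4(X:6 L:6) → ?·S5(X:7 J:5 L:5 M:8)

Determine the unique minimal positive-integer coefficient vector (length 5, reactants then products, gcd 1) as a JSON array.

Coefficients: [2, 4, 2, 3, 4]

X: 2·4+4·0+2·1+3·6 = 28 | 4·7 = 28
J: 2·2+4·2+2·4+3·0 = 20 | 4·5 = 20
L: 2·0+4·0+2·1+3·6 = 20 | 4·5 = 20
M: 2·5+4·2+2·7+3·0 = 32 | 4·8 = 32
gcd(2,4,2,3,4) = 1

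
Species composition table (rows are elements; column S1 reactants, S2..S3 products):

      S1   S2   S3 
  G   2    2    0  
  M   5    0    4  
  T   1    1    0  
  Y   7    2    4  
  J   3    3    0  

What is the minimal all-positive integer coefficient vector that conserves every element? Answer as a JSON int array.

Coefficients: [4, 4, 5]

G: 4·2 = 8 | 4·2+5·0 = 8
M: 4·5 = 20 | 4·0+5·4 = 20
T: 4·1 = 4 | 4·1+5·0 = 4
Y: 4·7 = 28 | 4·2+5·4 = 28
J: 4·3 = 12 | 4·3+5·0 = 12
gcd(4,4,5) = 1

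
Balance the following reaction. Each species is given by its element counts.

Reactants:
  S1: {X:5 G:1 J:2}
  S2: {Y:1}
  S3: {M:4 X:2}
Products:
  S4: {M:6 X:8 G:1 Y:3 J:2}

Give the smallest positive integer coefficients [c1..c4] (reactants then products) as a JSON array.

Coefficients: [2, 6, 3, 2]

M: 2·0+6·0+3·4 = 12 | 2·6 = 12
X: 2·5+6·0+3·2 = 16 | 2·8 = 16
G: 2·1+6·0+3·0 = 2 | 2·1 = 2
Y: 2·0+6·1+3·0 = 6 | 2·3 = 6
J: 2·2+6·0+3·0 = 4 | 2·2 = 4
gcd(2,6,3,2) = 1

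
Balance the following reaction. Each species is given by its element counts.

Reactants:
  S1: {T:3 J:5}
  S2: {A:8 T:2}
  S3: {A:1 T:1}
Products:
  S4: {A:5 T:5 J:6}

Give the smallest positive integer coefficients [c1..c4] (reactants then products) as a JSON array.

A: 6·0+3·8+1·1 = 25 | 5·5 = 25
T: 6·3+3·2+1·1 = 25 | 5·5 = 25
J: 6·5+3·0+1·0 = 30 | 5·6 = 30
gcd(6,3,1,5) = 1

Coefficients: [6, 3, 1, 5]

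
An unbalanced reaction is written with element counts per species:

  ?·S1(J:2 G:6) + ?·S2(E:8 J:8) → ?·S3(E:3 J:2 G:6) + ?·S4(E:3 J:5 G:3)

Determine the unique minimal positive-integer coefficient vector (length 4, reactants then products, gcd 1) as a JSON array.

E: 5·0+3·8 = 24 | 2·3+6·3 = 24
J: 5·2+3·8 = 34 | 2·2+6·5 = 34
G: 5·6+3·0 = 30 | 2·6+6·3 = 30
gcd(5,3,2,6) = 1

Coefficients: [5, 3, 2, 6]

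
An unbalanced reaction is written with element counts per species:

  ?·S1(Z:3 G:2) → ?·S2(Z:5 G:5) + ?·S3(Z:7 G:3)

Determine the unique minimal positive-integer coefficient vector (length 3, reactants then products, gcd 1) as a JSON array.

Coefficients: [4, 1, 1]

Z: 4·3 = 12 | 1·5+1·7 = 12
G: 4·2 = 8 | 1·5+1·3 = 8
gcd(4,1,1) = 1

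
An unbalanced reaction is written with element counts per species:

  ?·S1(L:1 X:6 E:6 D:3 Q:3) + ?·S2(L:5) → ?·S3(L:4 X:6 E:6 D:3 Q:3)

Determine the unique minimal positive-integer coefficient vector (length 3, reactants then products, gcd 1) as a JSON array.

Coefficients: [5, 3, 5]

L: 5·1+3·5 = 20 | 5·4 = 20
X: 5·6+3·0 = 30 | 5·6 = 30
E: 5·6+3·0 = 30 | 5·6 = 30
D: 5·3+3·0 = 15 | 5·3 = 15
Q: 5·3+3·0 = 15 | 5·3 = 15
gcd(5,3,5) = 1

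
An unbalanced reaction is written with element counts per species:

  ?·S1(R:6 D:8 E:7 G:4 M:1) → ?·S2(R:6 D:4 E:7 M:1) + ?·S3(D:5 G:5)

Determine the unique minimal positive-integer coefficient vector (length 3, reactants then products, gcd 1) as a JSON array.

Coefficients: [5, 5, 4]

R: 5·6 = 30 | 5·6+4·0 = 30
D: 5·8 = 40 | 5·4+4·5 = 40
E: 5·7 = 35 | 5·7+4·0 = 35
G: 5·4 = 20 | 5·0+4·5 = 20
M: 5·1 = 5 | 5·1+4·0 = 5
gcd(5,5,4) = 1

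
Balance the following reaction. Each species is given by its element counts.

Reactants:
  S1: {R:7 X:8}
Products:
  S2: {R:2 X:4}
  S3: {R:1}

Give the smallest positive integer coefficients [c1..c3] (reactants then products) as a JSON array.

Coefficients: [1, 2, 3]

R: 1·7 = 7 | 2·2+3·1 = 7
X: 1·8 = 8 | 2·4+3·0 = 8
gcd(1,2,3) = 1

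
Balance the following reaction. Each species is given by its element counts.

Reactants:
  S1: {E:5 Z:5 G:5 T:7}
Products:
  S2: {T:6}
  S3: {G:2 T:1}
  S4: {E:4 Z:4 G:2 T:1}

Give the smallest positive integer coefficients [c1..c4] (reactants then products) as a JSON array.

Coefficients: [4, 3, 5, 5]

E: 4·5 = 20 | 3·0+5·0+5·4 = 20
Z: 4·5 = 20 | 3·0+5·0+5·4 = 20
G: 4·5 = 20 | 3·0+5·2+5·2 = 20
T: 4·7 = 28 | 3·6+5·1+5·1 = 28
gcd(4,3,5,5) = 1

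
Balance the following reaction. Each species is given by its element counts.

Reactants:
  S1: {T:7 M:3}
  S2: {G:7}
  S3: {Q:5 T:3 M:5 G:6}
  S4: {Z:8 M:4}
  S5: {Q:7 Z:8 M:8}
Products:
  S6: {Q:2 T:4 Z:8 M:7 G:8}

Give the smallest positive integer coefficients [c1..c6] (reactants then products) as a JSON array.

Q: 3·0+6·0+1·5+5·0+1·7 = 12 | 6·2 = 12
T: 3·7+6·0+1·3+5·0+1·0 = 24 | 6·4 = 24
Z: 3·0+6·0+1·0+5·8+1·8 = 48 | 6·8 = 48
M: 3·3+6·0+1·5+5·4+1·8 = 42 | 6·7 = 42
G: 3·0+6·7+1·6+5·0+1·0 = 48 | 6·8 = 48
gcd(3,6,1,5,1,6) = 1

Coefficients: [3, 6, 1, 5, 1, 6]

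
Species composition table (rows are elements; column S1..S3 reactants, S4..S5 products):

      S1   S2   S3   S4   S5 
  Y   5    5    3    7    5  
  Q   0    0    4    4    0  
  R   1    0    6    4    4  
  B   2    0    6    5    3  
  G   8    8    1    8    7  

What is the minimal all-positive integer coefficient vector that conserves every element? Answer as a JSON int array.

Y: 2·5+5·5+5·3 = 50 | 5·7+3·5 = 50
Q: 2·0+5·0+5·4 = 20 | 5·4+3·0 = 20
R: 2·1+5·0+5·6 = 32 | 5·4+3·4 = 32
B: 2·2+5·0+5·6 = 34 | 5·5+3·3 = 34
G: 2·8+5·8+5·1 = 61 | 5·8+3·7 = 61
gcd(2,5,5,5,3) = 1

Coefficients: [2, 5, 5, 5, 3]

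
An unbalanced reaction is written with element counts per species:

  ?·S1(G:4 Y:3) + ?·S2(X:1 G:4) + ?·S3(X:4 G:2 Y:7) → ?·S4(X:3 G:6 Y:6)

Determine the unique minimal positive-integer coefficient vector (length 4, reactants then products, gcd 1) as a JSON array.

X: 3·0+3·1+3·4 = 15 | 5·3 = 15
G: 3·4+3·4+3·2 = 30 | 5·6 = 30
Y: 3·3+3·0+3·7 = 30 | 5·6 = 30
gcd(3,3,3,5) = 1

Coefficients: [3, 3, 3, 5]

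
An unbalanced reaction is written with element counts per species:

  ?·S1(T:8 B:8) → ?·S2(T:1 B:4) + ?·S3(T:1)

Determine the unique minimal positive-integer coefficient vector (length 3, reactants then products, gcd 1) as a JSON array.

Coefficients: [1, 2, 6]

T: 1·8 = 8 | 2·1+6·1 = 8
B: 1·8 = 8 | 2·4+6·0 = 8
gcd(1,2,6) = 1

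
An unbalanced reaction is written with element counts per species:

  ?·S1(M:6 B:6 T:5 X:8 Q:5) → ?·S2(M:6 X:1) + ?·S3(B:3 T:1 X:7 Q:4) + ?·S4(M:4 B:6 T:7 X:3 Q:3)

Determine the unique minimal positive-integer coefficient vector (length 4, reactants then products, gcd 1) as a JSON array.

M: 5·6 = 30 | 3·6+4·0+3·4 = 30
B: 5·6 = 30 | 3·0+4·3+3·6 = 30
T: 5·5 = 25 | 3·0+4·1+3·7 = 25
X: 5·8 = 40 | 3·1+4·7+3·3 = 40
Q: 5·5 = 25 | 3·0+4·4+3·3 = 25
gcd(5,3,4,3) = 1

Coefficients: [5, 3, 4, 3]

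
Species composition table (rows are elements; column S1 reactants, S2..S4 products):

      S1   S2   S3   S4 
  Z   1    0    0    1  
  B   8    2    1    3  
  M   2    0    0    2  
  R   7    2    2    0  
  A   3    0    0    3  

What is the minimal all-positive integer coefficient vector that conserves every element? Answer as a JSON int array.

Z: 2·1 = 2 | 3·0+4·0+2·1 = 2
B: 2·8 = 16 | 3·2+4·1+2·3 = 16
M: 2·2 = 4 | 3·0+4·0+2·2 = 4
R: 2·7 = 14 | 3·2+4·2+2·0 = 14
A: 2·3 = 6 | 3·0+4·0+2·3 = 6
gcd(2,3,4,2) = 1

Coefficients: [2, 3, 4, 2]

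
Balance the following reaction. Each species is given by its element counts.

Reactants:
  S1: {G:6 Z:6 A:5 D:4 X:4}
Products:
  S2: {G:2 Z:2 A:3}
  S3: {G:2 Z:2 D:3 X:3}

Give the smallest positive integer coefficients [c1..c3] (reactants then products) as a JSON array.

Coefficients: [3, 5, 4]

G: 3·6 = 18 | 5·2+4·2 = 18
Z: 3·6 = 18 | 5·2+4·2 = 18
A: 3·5 = 15 | 5·3+4·0 = 15
D: 3·4 = 12 | 5·0+4·3 = 12
X: 3·4 = 12 | 5·0+4·3 = 12
gcd(3,5,4) = 1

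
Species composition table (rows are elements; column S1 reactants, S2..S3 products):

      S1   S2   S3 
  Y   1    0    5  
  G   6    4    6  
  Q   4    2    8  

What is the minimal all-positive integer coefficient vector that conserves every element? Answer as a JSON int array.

Y: 5·1 = 5 | 6·0+1·5 = 5
G: 5·6 = 30 | 6·4+1·6 = 30
Q: 5·4 = 20 | 6·2+1·8 = 20
gcd(5,6,1) = 1

Coefficients: [5, 6, 1]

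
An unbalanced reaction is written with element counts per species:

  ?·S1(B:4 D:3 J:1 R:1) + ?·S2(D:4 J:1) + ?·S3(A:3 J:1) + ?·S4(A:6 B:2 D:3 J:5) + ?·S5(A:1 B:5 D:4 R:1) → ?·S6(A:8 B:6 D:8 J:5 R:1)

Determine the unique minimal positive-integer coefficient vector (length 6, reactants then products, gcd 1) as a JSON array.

A: 1·0+3·0+6·3+3·6+4·1 = 40 | 5·8 = 40
B: 1·4+3·0+6·0+3·2+4·5 = 30 | 5·6 = 30
D: 1·3+3·4+6·0+3·3+4·4 = 40 | 5·8 = 40
J: 1·1+3·1+6·1+3·5+4·0 = 25 | 5·5 = 25
R: 1·1+3·0+6·0+3·0+4·1 = 5 | 5·1 = 5
gcd(1,3,6,3,4,5) = 1

Coefficients: [1, 3, 6, 3, 4, 5]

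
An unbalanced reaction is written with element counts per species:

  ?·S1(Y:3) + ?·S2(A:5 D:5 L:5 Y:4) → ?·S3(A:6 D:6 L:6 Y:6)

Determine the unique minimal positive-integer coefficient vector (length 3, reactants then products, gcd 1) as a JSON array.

A: 2·0+6·5 = 30 | 5·6 = 30
D: 2·0+6·5 = 30 | 5·6 = 30
L: 2·0+6·5 = 30 | 5·6 = 30
Y: 2·3+6·4 = 30 | 5·6 = 30
gcd(2,6,5) = 1

Coefficients: [2, 6, 5]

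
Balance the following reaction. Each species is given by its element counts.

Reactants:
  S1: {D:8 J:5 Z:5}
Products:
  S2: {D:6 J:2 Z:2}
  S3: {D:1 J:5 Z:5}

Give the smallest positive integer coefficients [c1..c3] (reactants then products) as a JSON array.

D: 4·8 = 32 | 5·6+2·1 = 32
J: 4·5 = 20 | 5·2+2·5 = 20
Z: 4·5 = 20 | 5·2+2·5 = 20
gcd(4,5,2) = 1

Coefficients: [4, 5, 2]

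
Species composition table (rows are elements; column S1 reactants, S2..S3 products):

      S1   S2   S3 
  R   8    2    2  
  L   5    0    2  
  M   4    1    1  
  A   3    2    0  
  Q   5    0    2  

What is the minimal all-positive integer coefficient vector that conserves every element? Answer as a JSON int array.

R: 2·8 = 16 | 3·2+5·2 = 16
L: 2·5 = 10 | 3·0+5·2 = 10
M: 2·4 = 8 | 3·1+5·1 = 8
A: 2·3 = 6 | 3·2+5·0 = 6
Q: 2·5 = 10 | 3·0+5·2 = 10
gcd(2,3,5) = 1

Coefficients: [2, 3, 5]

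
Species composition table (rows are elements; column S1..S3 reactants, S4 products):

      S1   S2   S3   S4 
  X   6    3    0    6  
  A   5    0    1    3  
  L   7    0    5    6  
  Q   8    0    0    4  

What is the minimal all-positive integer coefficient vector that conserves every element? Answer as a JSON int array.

Coefficients: [1, 2, 1, 2]

X: 1·6+2·3+1·0 = 12 | 2·6 = 12
A: 1·5+2·0+1·1 = 6 | 2·3 = 6
L: 1·7+2·0+1·5 = 12 | 2·6 = 12
Q: 1·8+2·0+1·0 = 8 | 2·4 = 8
gcd(1,2,1,2) = 1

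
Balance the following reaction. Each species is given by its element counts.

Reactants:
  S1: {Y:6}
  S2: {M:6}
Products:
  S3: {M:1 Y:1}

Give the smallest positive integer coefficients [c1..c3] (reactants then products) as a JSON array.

Coefficients: [1, 1, 6]

M: 1·0+1·6 = 6 | 6·1 = 6
Y: 1·6+1·0 = 6 | 6·1 = 6
gcd(1,1,6) = 1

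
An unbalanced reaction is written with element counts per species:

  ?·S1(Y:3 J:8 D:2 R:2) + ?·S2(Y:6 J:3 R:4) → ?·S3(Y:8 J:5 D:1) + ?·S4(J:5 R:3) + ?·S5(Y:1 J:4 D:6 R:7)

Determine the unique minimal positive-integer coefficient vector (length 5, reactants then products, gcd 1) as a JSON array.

Y: 5·3+3·6 = 33 | 4·8+5·0+1·1 = 33
J: 5·8+3·3 = 49 | 4·5+5·5+1·4 = 49
D: 5·2+3·0 = 10 | 4·1+5·0+1·6 = 10
R: 5·2+3·4 = 22 | 4·0+5·3+1·7 = 22
gcd(5,3,4,5,1) = 1

Coefficients: [5, 3, 4, 5, 1]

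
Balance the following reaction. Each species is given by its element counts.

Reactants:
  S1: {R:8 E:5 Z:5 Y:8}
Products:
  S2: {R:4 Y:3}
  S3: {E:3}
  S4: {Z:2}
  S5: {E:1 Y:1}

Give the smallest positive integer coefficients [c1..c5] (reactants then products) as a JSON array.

Coefficients: [2, 4, 2, 5, 4]

R: 2·8 = 16 | 4·4+2·0+5·0+4·0 = 16
E: 2·5 = 10 | 4·0+2·3+5·0+4·1 = 10
Z: 2·5 = 10 | 4·0+2·0+5·2+4·0 = 10
Y: 2·8 = 16 | 4·3+2·0+5·0+4·1 = 16
gcd(2,4,2,5,4) = 1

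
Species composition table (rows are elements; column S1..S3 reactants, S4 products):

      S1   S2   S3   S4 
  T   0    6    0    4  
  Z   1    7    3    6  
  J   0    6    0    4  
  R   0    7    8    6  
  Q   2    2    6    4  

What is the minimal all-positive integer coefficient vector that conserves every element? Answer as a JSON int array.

T: 5·0+4·6+1·0 = 24 | 6·4 = 24
Z: 5·1+4·7+1·3 = 36 | 6·6 = 36
J: 5·0+4·6+1·0 = 24 | 6·4 = 24
R: 5·0+4·7+1·8 = 36 | 6·6 = 36
Q: 5·2+4·2+1·6 = 24 | 6·4 = 24
gcd(5,4,1,6) = 1

Coefficients: [5, 4, 1, 6]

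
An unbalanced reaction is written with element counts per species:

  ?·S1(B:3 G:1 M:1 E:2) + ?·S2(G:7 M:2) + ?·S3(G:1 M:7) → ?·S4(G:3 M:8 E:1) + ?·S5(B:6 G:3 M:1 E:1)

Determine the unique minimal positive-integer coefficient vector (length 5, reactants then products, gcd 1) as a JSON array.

B: 2·3+1·0+3·0 = 6 | 3·0+1·6 = 6
G: 2·1+1·7+3·1 = 12 | 3·3+1·3 = 12
M: 2·1+1·2+3·7 = 25 | 3·8+1·1 = 25
E: 2·2+1·0+3·0 = 4 | 3·1+1·1 = 4
gcd(2,1,3,3,1) = 1

Coefficients: [2, 1, 3, 3, 1]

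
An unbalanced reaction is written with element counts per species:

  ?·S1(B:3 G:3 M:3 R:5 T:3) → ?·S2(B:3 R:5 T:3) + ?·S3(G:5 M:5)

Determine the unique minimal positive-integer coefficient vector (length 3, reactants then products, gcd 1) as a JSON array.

Coefficients: [5, 5, 3]

B: 5·3 = 15 | 5·3+3·0 = 15
G: 5·3 = 15 | 5·0+3·5 = 15
M: 5·3 = 15 | 5·0+3·5 = 15
R: 5·5 = 25 | 5·5+3·0 = 25
T: 5·3 = 15 | 5·3+3·0 = 15
gcd(5,5,3) = 1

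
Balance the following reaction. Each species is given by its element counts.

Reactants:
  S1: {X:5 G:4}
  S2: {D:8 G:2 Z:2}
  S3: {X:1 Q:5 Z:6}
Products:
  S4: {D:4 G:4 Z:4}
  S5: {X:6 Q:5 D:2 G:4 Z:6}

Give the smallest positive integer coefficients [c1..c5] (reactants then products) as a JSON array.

X: 6·5+2·0+6·1 = 36 | 1·0+6·6 = 36
Q: 6·0+2·0+6·5 = 30 | 1·0+6·5 = 30
D: 6·0+2·8+6·0 = 16 | 1·4+6·2 = 16
G: 6·4+2·2+6·0 = 28 | 1·4+6·4 = 28
Z: 6·0+2·2+6·6 = 40 | 1·4+6·6 = 40
gcd(6,2,6,1,6) = 1

Coefficients: [6, 2, 6, 1, 6]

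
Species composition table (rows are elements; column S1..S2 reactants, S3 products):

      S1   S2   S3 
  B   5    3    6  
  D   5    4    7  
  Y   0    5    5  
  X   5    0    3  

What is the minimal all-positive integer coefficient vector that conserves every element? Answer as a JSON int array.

B: 3·5+5·3 = 30 | 5·6 = 30
D: 3·5+5·4 = 35 | 5·7 = 35
Y: 3·0+5·5 = 25 | 5·5 = 25
X: 3·5+5·0 = 15 | 5·3 = 15
gcd(3,5,5) = 1

Coefficients: [3, 5, 5]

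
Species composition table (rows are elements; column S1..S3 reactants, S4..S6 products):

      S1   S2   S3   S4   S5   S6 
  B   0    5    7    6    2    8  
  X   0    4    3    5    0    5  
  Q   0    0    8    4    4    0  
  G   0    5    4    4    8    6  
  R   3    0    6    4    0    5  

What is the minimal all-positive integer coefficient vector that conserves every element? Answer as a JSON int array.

Coefficients: [5, 6, 2, 3, 1, 3]

B: 5·0+6·5+2·7 = 44 | 3·6+1·2+3·8 = 44
X: 5·0+6·4+2·3 = 30 | 3·5+1·0+3·5 = 30
Q: 5·0+6·0+2·8 = 16 | 3·4+1·4+3·0 = 16
G: 5·0+6·5+2·4 = 38 | 3·4+1·8+3·6 = 38
R: 5·3+6·0+2·6 = 27 | 3·4+1·0+3·5 = 27
gcd(5,6,2,3,1,3) = 1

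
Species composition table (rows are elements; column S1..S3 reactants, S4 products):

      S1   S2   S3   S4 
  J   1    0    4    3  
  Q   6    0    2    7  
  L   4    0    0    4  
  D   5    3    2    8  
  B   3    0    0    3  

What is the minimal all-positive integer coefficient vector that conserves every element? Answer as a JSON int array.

Coefficients: [6, 4, 3, 6]

J: 6·1+4·0+3·4 = 18 | 6·3 = 18
Q: 6·6+4·0+3·2 = 42 | 6·7 = 42
L: 6·4+4·0+3·0 = 24 | 6·4 = 24
D: 6·5+4·3+3·2 = 48 | 6·8 = 48
B: 6·3+4·0+3·0 = 18 | 6·3 = 18
gcd(6,4,3,6) = 1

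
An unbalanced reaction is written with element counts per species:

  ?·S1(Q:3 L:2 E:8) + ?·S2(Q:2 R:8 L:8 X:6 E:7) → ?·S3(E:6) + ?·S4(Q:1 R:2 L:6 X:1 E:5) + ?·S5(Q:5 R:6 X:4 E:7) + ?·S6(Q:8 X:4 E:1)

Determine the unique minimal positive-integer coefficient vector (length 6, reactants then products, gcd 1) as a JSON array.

Q: 6·3+3·2 = 24 | 4·0+6·1+2·5+1·8 = 24
R: 6·0+3·8 = 24 | 4·0+6·2+2·6+1·0 = 24
L: 6·2+3·8 = 36 | 4·0+6·6+2·0+1·0 = 36
X: 6·0+3·6 = 18 | 4·0+6·1+2·4+1·4 = 18
E: 6·8+3·7 = 69 | 4·6+6·5+2·7+1·1 = 69
gcd(6,3,4,6,2,1) = 1

Coefficients: [6, 3, 4, 6, 2, 1]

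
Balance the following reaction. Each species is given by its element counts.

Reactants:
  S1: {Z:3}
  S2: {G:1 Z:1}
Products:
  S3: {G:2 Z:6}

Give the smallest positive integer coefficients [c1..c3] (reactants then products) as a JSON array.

Coefficients: [4, 6, 3]

G: 4·0+6·1 = 6 | 3·2 = 6
Z: 4·3+6·1 = 18 | 3·6 = 18
gcd(4,6,3) = 1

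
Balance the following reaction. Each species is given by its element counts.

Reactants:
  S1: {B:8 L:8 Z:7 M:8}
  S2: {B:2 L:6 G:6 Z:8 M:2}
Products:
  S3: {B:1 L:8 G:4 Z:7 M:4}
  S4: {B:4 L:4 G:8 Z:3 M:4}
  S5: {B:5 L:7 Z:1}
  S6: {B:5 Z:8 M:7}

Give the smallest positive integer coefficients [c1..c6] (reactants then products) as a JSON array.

B: 5·8+4·2 = 48 | 4·1+1·4+4·5+4·5 = 48
L: 5·8+4·6 = 64 | 4·8+1·4+4·7+4·0 = 64
G: 5·0+4·6 = 24 | 4·4+1·8+4·0+4·0 = 24
Z: 5·7+4·8 = 67 | 4·7+1·3+4·1+4·8 = 67
M: 5·8+4·2 = 48 | 4·4+1·4+4·0+4·7 = 48
gcd(5,4,4,1,4,4) = 1

Coefficients: [5, 4, 4, 1, 4, 4]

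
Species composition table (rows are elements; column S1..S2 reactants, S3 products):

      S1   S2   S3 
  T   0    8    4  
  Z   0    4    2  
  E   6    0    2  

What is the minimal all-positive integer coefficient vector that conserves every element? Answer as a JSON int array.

T: 2·0+3·8 = 24 | 6·4 = 24
Z: 2·0+3·4 = 12 | 6·2 = 12
E: 2·6+3·0 = 12 | 6·2 = 12
gcd(2,3,6) = 1

Coefficients: [2, 3, 6]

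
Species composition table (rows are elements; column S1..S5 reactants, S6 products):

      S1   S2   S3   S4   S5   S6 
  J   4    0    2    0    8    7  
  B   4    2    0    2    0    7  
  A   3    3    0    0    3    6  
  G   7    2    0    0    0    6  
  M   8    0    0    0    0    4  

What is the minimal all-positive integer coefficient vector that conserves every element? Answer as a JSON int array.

J: 2·4+5·0+6·2+5·0+1·8 = 28 | 4·7 = 28
B: 2·4+5·2+6·0+5·2+1·0 = 28 | 4·7 = 28
A: 2·3+5·3+6·0+5·0+1·3 = 24 | 4·6 = 24
G: 2·7+5·2+6·0+5·0+1·0 = 24 | 4·6 = 24
M: 2·8+5·0+6·0+5·0+1·0 = 16 | 4·4 = 16
gcd(2,5,6,5,1,4) = 1

Coefficients: [2, 5, 6, 5, 1, 4]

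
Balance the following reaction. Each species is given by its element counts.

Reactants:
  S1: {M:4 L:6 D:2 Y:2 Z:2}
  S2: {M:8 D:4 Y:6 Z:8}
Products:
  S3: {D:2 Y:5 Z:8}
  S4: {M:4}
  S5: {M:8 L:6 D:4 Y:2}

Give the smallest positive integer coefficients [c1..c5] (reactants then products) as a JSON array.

M: 4·4+5·8 = 56 | 6·0+6·4+4·8 = 56
L: 4·6+5·0 = 24 | 6·0+6·0+4·6 = 24
D: 4·2+5·4 = 28 | 6·2+6·0+4·4 = 28
Y: 4·2+5·6 = 38 | 6·5+6·0+4·2 = 38
Z: 4·2+5·8 = 48 | 6·8+6·0+4·0 = 48
gcd(4,5,6,6,4) = 1

Coefficients: [4, 5, 6, 6, 4]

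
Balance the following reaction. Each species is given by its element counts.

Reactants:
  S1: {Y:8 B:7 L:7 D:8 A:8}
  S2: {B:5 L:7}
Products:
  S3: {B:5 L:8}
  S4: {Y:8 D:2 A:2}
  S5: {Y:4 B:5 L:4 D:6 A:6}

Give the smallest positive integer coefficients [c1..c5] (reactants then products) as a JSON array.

Coefficients: [5, 3, 4, 2, 6]

Y: 5·8+3·0 = 40 | 4·0+2·8+6·4 = 40
B: 5·7+3·5 = 50 | 4·5+2·0+6·5 = 50
L: 5·7+3·7 = 56 | 4·8+2·0+6·4 = 56
D: 5·8+3·0 = 40 | 4·0+2·2+6·6 = 40
A: 5·8+3·0 = 40 | 4·0+2·2+6·6 = 40
gcd(5,3,4,2,6) = 1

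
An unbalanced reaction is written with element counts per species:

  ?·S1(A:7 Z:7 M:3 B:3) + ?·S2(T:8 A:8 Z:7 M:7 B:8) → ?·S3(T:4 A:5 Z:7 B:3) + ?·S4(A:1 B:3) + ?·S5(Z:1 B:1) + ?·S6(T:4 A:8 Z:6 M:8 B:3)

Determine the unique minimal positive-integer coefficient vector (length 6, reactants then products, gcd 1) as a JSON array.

T: 4·0+4·8 = 32 | 3·4+5·0+5·0+5·4 = 32
A: 4·7+4·8 = 60 | 3·5+5·1+5·0+5·8 = 60
Z: 4·7+4·7 = 56 | 3·7+5·0+5·1+5·6 = 56
M: 4·3+4·7 = 40 | 3·0+5·0+5·0+5·8 = 40
B: 4·3+4·8 = 44 | 3·3+5·3+5·1+5·3 = 44
gcd(4,4,3,5,5,5) = 1

Coefficients: [4, 4, 3, 5, 5, 5]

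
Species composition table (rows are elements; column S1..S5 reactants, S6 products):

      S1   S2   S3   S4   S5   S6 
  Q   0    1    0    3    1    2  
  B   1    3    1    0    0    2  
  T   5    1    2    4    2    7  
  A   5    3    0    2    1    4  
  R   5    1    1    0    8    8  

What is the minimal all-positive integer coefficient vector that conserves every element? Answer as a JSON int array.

Q: 2·0+1·1+5·0+2·3+3·1 = 10 | 5·2 = 10
B: 2·1+1·3+5·1+2·0+3·0 = 10 | 5·2 = 10
T: 2·5+1·1+5·2+2·4+3·2 = 35 | 5·7 = 35
A: 2·5+1·3+5·0+2·2+3·1 = 20 | 5·4 = 20
R: 2·5+1·1+5·1+2·0+3·8 = 40 | 5·8 = 40
gcd(2,1,5,2,3,5) = 1

Coefficients: [2, 1, 5, 2, 3, 5]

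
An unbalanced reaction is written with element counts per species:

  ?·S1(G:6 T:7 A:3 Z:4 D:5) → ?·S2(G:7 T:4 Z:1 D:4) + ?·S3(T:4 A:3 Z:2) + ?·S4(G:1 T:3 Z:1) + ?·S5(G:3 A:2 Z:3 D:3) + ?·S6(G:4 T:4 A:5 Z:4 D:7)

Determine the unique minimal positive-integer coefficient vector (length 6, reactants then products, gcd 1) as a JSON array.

G: 5·6 = 30 | 2·7+1·0+5·1+1·3+2·4 = 30
T: 5·7 = 35 | 2·4+1·4+5·3+1·0+2·4 = 35
A: 5·3 = 15 | 2·0+1·3+5·0+1·2+2·5 = 15
Z: 5·4 = 20 | 2·1+1·2+5·1+1·3+2·4 = 20
D: 5·5 = 25 | 2·4+1·0+5·0+1·3+2·7 = 25
gcd(5,2,1,5,1,2) = 1

Coefficients: [5, 2, 1, 5, 1, 2]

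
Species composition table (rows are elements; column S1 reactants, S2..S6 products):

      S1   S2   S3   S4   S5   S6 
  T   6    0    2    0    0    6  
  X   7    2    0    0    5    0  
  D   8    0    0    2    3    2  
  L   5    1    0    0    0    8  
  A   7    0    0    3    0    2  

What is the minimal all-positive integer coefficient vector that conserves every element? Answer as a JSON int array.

Coefficients: [2, 2, 3, 4, 2, 1]

T: 2·6 = 12 | 2·0+3·2+4·0+2·0+1·6 = 12
X: 2·7 = 14 | 2·2+3·0+4·0+2·5+1·0 = 14
D: 2·8 = 16 | 2·0+3·0+4·2+2·3+1·2 = 16
L: 2·5 = 10 | 2·1+3·0+4·0+2·0+1·8 = 10
A: 2·7 = 14 | 2·0+3·0+4·3+2·0+1·2 = 14
gcd(2,2,3,4,2,1) = 1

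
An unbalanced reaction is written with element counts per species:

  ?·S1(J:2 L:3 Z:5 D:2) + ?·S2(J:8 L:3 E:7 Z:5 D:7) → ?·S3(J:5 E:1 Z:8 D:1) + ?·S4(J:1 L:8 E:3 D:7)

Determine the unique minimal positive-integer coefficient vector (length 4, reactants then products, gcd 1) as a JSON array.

J: 6·2+2·8 = 28 | 5·5+3·1 = 28
L: 6·3+2·3 = 24 | 5·0+3·8 = 24
E: 6·0+2·7 = 14 | 5·1+3·3 = 14
Z: 6·5+2·5 = 40 | 5·8+3·0 = 40
D: 6·2+2·7 = 26 | 5·1+3·7 = 26
gcd(6,2,5,3) = 1

Coefficients: [6, 2, 5, 3]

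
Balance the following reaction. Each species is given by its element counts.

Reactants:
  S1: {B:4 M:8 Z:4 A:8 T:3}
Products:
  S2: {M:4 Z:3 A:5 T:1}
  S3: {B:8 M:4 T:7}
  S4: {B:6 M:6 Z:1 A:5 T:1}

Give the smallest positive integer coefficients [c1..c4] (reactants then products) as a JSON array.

B: 5·4 = 20 | 6·0+1·8+2·6 = 20
M: 5·8 = 40 | 6·4+1·4+2·6 = 40
Z: 5·4 = 20 | 6·3+1·0+2·1 = 20
A: 5·8 = 40 | 6·5+1·0+2·5 = 40
T: 5·3 = 15 | 6·1+1·7+2·1 = 15
gcd(5,6,1,2) = 1

Coefficients: [5, 6, 1, 2]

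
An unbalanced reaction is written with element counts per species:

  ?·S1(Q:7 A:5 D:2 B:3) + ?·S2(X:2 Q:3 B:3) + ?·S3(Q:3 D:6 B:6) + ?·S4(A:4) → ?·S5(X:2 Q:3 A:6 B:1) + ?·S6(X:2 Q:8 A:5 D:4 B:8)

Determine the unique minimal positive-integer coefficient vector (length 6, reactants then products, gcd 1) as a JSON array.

Coefficients: [2, 5, 2, 4, 1, 4]

X: 2·0+5·2+2·0+4·0 = 10 | 1·2+4·2 = 10
Q: 2·7+5·3+2·3+4·0 = 35 | 1·3+4·8 = 35
A: 2·5+5·0+2·0+4·4 = 26 | 1·6+4·5 = 26
D: 2·2+5·0+2·6+4·0 = 16 | 1·0+4·4 = 16
B: 2·3+5·3+2·6+4·0 = 33 | 1·1+4·8 = 33
gcd(2,5,2,4,1,4) = 1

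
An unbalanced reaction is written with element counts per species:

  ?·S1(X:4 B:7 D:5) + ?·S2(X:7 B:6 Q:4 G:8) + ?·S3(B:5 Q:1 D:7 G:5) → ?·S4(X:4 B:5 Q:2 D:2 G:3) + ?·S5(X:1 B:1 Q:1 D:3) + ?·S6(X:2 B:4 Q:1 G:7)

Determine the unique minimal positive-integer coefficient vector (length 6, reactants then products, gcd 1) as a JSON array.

X: 1·4+4·7+3·0 = 32 | 4·4+6·1+5·2 = 32
B: 1·7+4·6+3·5 = 46 | 4·5+6·1+5·4 = 46
Q: 1·0+4·4+3·1 = 19 | 4·2+6·1+5·1 = 19
D: 1·5+4·0+3·7 = 26 | 4·2+6·3+5·0 = 26
G: 1·0+4·8+3·5 = 47 | 4·3+6·0+5·7 = 47
gcd(1,4,3,4,6,5) = 1

Coefficients: [1, 4, 3, 4, 6, 5]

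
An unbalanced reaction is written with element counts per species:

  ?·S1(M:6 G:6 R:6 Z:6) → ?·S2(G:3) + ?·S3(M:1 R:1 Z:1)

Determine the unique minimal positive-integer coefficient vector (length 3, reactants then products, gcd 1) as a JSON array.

M: 1·6 = 6 | 2·0+6·1 = 6
G: 1·6 = 6 | 2·3+6·0 = 6
R: 1·6 = 6 | 2·0+6·1 = 6
Z: 1·6 = 6 | 2·0+6·1 = 6
gcd(1,2,6) = 1

Coefficients: [1, 2, 6]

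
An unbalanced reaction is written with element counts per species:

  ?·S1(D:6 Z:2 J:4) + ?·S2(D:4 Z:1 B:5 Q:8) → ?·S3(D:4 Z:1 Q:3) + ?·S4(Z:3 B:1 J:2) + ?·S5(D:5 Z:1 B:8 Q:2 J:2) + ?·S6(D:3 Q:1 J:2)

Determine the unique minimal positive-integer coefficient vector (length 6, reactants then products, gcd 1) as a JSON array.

D: 4·6+2·4 = 32 | 3·4+2·0+1·5+5·3 = 32
Z: 4·2+2·1 = 10 | 3·1+2·3+1·1+5·0 = 10
B: 4·0+2·5 = 10 | 3·0+2·1+1·8+5·0 = 10
Q: 4·0+2·8 = 16 | 3·3+2·0+1·2+5·1 = 16
J: 4·4+2·0 = 16 | 3·0+2·2+1·2+5·2 = 16
gcd(4,2,3,2,1,5) = 1

Coefficients: [4, 2, 3, 2, 1, 5]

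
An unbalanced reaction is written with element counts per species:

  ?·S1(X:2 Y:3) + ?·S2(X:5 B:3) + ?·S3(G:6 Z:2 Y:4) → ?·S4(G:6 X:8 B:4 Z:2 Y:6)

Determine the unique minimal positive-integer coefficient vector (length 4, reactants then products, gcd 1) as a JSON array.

Coefficients: [2, 4, 3, 3]

G: 2·0+4·0+3·6 = 18 | 3·6 = 18
X: 2·2+4·5+3·0 = 24 | 3·8 = 24
B: 2·0+4·3+3·0 = 12 | 3·4 = 12
Z: 2·0+4·0+3·2 = 6 | 3·2 = 6
Y: 2·3+4·0+3·4 = 18 | 3·6 = 18
gcd(2,4,3,3) = 1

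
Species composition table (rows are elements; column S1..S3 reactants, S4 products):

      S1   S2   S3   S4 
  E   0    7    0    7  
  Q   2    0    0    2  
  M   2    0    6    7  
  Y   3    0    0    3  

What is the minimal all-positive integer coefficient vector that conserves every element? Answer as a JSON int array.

Coefficients: [6, 6, 5, 6]

E: 6·0+6·7+5·0 = 42 | 6·7 = 42
Q: 6·2+6·0+5·0 = 12 | 6·2 = 12
M: 6·2+6·0+5·6 = 42 | 6·7 = 42
Y: 6·3+6·0+5·0 = 18 | 6·3 = 18
gcd(6,6,5,6) = 1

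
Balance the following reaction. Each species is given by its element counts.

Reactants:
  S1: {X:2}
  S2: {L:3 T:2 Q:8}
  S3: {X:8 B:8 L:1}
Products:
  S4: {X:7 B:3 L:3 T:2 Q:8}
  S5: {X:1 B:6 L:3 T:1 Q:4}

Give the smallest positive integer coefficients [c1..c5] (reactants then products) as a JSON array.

Coefficients: [3, 5, 3, 4, 2]

X: 3·2+5·0+3·8 = 30 | 4·7+2·1 = 30
B: 3·0+5·0+3·8 = 24 | 4·3+2·6 = 24
L: 3·0+5·3+3·1 = 18 | 4·3+2·3 = 18
T: 3·0+5·2+3·0 = 10 | 4·2+2·1 = 10
Q: 3·0+5·8+3·0 = 40 | 4·8+2·4 = 40
gcd(3,5,3,4,2) = 1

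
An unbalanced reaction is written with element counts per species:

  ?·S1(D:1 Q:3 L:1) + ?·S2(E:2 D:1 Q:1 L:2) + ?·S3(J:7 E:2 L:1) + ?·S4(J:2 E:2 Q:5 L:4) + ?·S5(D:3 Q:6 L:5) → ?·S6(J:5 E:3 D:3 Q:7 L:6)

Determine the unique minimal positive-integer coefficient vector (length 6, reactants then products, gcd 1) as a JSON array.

J: 5·0+4·0+4·7+1·2+3·0 = 30 | 6·5 = 30
E: 5·0+4·2+4·2+1·2+3·0 = 18 | 6·3 = 18
D: 5·1+4·1+4·0+1·0+3·3 = 18 | 6·3 = 18
Q: 5·3+4·1+4·0+1·5+3·6 = 42 | 6·7 = 42
L: 5·1+4·2+4·1+1·4+3·5 = 36 | 6·6 = 36
gcd(5,4,4,1,3,6) = 1

Coefficients: [5, 4, 4, 1, 3, 6]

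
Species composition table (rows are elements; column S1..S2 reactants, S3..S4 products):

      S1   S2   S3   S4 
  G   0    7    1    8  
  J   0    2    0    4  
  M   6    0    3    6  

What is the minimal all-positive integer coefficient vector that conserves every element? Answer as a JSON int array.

G: 4·0+2·7 = 14 | 6·1+1·8 = 14
J: 4·0+2·2 = 4 | 6·0+1·4 = 4
M: 4·6+2·0 = 24 | 6·3+1·6 = 24
gcd(4,2,6,1) = 1

Coefficients: [4, 2, 6, 1]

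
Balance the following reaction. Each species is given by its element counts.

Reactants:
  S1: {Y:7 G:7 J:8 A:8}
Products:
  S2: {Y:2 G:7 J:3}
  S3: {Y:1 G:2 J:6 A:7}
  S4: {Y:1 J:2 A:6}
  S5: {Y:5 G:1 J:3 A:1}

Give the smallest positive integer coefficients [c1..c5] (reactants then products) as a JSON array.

Y: 6·7 = 42 | 5·2+1·1+6·1+5·5 = 42
G: 6·7 = 42 | 5·7+1·2+6·0+5·1 = 42
J: 6·8 = 48 | 5·3+1·6+6·2+5·3 = 48
A: 6·8 = 48 | 5·0+1·7+6·6+5·1 = 48
gcd(6,5,1,6,5) = 1

Coefficients: [6, 5, 1, 6, 5]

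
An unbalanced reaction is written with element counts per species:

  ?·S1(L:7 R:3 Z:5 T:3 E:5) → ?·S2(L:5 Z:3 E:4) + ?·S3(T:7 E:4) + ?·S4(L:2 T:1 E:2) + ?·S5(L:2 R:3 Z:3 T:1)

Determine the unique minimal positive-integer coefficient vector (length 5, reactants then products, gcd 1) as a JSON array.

L: 6·7 = 42 | 4·5+1·0+5·2+6·2 = 42
R: 6·3 = 18 | 4·0+1·0+5·0+6·3 = 18
Z: 6·5 = 30 | 4·3+1·0+5·0+6·3 = 30
T: 6·3 = 18 | 4·0+1·7+5·1+6·1 = 18
E: 6·5 = 30 | 4·4+1·4+5·2+6·0 = 30
gcd(6,4,1,5,6) = 1

Coefficients: [6, 4, 1, 5, 6]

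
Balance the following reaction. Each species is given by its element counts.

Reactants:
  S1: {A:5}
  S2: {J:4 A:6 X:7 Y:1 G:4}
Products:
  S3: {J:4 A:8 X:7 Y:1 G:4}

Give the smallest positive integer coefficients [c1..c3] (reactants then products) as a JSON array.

Coefficients: [2, 5, 5]

J: 2·0+5·4 = 20 | 5·4 = 20
A: 2·5+5·6 = 40 | 5·8 = 40
X: 2·0+5·7 = 35 | 5·7 = 35
Y: 2·0+5·1 = 5 | 5·1 = 5
G: 2·0+5·4 = 20 | 5·4 = 20
gcd(2,5,5) = 1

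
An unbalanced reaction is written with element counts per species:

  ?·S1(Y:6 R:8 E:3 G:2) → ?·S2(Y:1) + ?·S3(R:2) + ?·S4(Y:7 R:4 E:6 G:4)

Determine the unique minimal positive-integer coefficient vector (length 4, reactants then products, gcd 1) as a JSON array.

Y: 2·6 = 12 | 5·1+6·0+1·7 = 12
R: 2·8 = 16 | 5·0+6·2+1·4 = 16
E: 2·3 = 6 | 5·0+6·0+1·6 = 6
G: 2·2 = 4 | 5·0+6·0+1·4 = 4
gcd(2,5,6,1) = 1

Coefficients: [2, 5, 6, 1]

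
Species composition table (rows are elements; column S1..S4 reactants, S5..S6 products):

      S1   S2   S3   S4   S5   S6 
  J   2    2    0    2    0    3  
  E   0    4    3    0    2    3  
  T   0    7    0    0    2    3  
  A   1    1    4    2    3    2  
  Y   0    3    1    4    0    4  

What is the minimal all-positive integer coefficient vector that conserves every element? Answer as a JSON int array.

J: 3·2+4·2+4·0+2·2 = 18 | 5·0+6·3 = 18
E: 3·0+4·4+4·3+2·0 = 28 | 5·2+6·3 = 28
T: 3·0+4·7+4·0+2·0 = 28 | 5·2+6·3 = 28
A: 3·1+4·1+4·4+2·2 = 27 | 5·3+6·2 = 27
Y: 3·0+4·3+4·1+2·4 = 24 | 5·0+6·4 = 24
gcd(3,4,4,2,5,6) = 1

Coefficients: [3, 4, 4, 2, 5, 6]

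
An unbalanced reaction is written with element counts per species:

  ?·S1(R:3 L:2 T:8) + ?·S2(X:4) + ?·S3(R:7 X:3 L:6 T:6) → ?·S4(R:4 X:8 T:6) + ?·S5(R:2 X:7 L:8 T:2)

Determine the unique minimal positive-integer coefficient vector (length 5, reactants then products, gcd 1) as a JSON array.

R: 1·3+5·0+1·7 = 10 | 2·4+1·2 = 10
X: 1·0+5·4+1·3 = 23 | 2·8+1·7 = 23
L: 1·2+5·0+1·6 = 8 | 2·0+1·8 = 8
T: 1·8+5·0+1·6 = 14 | 2·6+1·2 = 14
gcd(1,5,1,2,1) = 1

Coefficients: [1, 5, 1, 2, 1]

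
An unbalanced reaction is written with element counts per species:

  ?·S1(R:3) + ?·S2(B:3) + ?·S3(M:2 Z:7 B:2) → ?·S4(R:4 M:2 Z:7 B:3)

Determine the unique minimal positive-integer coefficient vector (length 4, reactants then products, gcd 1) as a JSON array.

Coefficients: [4, 1, 3, 3]

R: 4·3+1·0+3·0 = 12 | 3·4 = 12
M: 4·0+1·0+3·2 = 6 | 3·2 = 6
Z: 4·0+1·0+3·7 = 21 | 3·7 = 21
B: 4·0+1·3+3·2 = 9 | 3·3 = 9
gcd(4,1,3,3) = 1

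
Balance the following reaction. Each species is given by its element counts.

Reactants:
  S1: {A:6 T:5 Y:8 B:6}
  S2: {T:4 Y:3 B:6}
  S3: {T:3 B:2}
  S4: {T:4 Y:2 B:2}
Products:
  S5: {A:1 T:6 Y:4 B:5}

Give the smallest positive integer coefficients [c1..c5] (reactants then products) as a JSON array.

A: 1·6+2·0+1·0+5·0 = 6 | 6·1 = 6
T: 1·5+2·4+1·3+5·4 = 36 | 6·6 = 36
Y: 1·8+2·3+1·0+5·2 = 24 | 6·4 = 24
B: 1·6+2·6+1·2+5·2 = 30 | 6·5 = 30
gcd(1,2,1,5,6) = 1

Coefficients: [1, 2, 1, 5, 6]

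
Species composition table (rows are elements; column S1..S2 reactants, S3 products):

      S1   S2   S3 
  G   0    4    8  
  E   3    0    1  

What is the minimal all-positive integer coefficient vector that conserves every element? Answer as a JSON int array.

G: 1·0+6·4 = 24 | 3·8 = 24
E: 1·3+6·0 = 3 | 3·1 = 3
gcd(1,6,3) = 1

Coefficients: [1, 6, 3]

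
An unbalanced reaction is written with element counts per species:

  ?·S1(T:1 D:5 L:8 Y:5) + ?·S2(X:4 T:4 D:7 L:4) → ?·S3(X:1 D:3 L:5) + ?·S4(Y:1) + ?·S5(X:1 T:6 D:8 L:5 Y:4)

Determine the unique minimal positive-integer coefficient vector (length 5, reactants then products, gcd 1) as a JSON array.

Coefficients: [2, 1, 3, 6, 1]

X: 2·0+1·4 = 4 | 3·1+6·0+1·1 = 4
T: 2·1+1·4 = 6 | 3·0+6·0+1·6 = 6
D: 2·5+1·7 = 17 | 3·3+6·0+1·8 = 17
L: 2·8+1·4 = 20 | 3·5+6·0+1·5 = 20
Y: 2·5+1·0 = 10 | 3·0+6·1+1·4 = 10
gcd(2,1,3,6,1) = 1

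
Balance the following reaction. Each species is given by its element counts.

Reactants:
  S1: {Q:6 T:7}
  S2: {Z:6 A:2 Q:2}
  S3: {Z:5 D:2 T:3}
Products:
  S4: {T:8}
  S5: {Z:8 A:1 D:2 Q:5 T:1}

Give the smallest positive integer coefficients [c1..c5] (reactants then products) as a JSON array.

Z: 4·0+3·6+6·5 = 48 | 5·0+6·8 = 48
A: 4·0+3·2+6·0 = 6 | 5·0+6·1 = 6
D: 4·0+3·0+6·2 = 12 | 5·0+6·2 = 12
Q: 4·6+3·2+6·0 = 30 | 5·0+6·5 = 30
T: 4·7+3·0+6·3 = 46 | 5·8+6·1 = 46
gcd(4,3,6,5,6) = 1

Coefficients: [4, 3, 6, 5, 6]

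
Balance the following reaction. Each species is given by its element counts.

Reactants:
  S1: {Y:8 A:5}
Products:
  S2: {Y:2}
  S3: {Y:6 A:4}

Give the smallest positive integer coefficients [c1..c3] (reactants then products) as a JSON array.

Coefficients: [4, 1, 5]

Y: 4·8 = 32 | 1·2+5·6 = 32
A: 4·5 = 20 | 1·0+5·4 = 20
gcd(4,1,5) = 1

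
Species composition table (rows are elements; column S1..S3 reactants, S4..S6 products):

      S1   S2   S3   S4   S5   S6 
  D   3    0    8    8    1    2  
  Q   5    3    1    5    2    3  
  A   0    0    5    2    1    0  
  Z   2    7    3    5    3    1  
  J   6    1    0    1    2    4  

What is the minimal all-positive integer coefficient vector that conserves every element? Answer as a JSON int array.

D: 5·3+1·0+1·8 = 23 | 1·8+3·1+6·2 = 23
Q: 5·5+1·3+1·1 = 29 | 1·5+3·2+6·3 = 29
A: 5·0+1·0+1·5 = 5 | 1·2+3·1+6·0 = 5
Z: 5·2+1·7+1·3 = 20 | 1·5+3·3+6·1 = 20
J: 5·6+1·1+1·0 = 31 | 1·1+3·2+6·4 = 31
gcd(5,1,1,1,3,6) = 1

Coefficients: [5, 1, 1, 1, 3, 6]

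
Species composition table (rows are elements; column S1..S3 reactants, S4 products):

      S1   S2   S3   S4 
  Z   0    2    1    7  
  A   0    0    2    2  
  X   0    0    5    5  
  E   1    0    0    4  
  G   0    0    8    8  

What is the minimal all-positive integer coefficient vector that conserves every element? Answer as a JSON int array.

Z: 4·0+3·2+1·1 = 7 | 1·7 = 7
A: 4·0+3·0+1·2 = 2 | 1·2 = 2
X: 4·0+3·0+1·5 = 5 | 1·5 = 5
E: 4·1+3·0+1·0 = 4 | 1·4 = 4
G: 4·0+3·0+1·8 = 8 | 1·8 = 8
gcd(4,3,1,1) = 1

Coefficients: [4, 3, 1, 1]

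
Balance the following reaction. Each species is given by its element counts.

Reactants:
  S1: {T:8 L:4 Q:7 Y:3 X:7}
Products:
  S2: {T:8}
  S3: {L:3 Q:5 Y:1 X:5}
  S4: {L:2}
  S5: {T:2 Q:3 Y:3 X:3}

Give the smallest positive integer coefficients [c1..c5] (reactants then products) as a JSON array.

T: 6·8 = 48 | 5·8+6·0+3·0+4·2 = 48
L: 6·4 = 24 | 5·0+6·3+3·2+4·0 = 24
Q: 6·7 = 42 | 5·0+6·5+3·0+4·3 = 42
Y: 6·3 = 18 | 5·0+6·1+3·0+4·3 = 18
X: 6·7 = 42 | 5·0+6·5+3·0+4·3 = 42
gcd(6,5,6,3,4) = 1

Coefficients: [6, 5, 6, 3, 4]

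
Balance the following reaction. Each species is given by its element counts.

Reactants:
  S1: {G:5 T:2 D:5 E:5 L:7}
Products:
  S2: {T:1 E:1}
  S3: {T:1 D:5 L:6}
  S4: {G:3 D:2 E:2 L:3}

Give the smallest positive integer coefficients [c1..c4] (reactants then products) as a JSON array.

G: 3·5 = 15 | 5·0+1·0+5·3 = 15
T: 3·2 = 6 | 5·1+1·1+5·0 = 6
D: 3·5 = 15 | 5·0+1·5+5·2 = 15
E: 3·5 = 15 | 5·1+1·0+5·2 = 15
L: 3·7 = 21 | 5·0+1·6+5·3 = 21
gcd(3,5,1,5) = 1

Coefficients: [3, 5, 1, 5]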